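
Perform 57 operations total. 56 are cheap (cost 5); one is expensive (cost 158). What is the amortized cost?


Formula: Amortized cost = Total cost / Operations
Total cost = (56 * 5) + (1 * 158)
Total cost = 280 + 158 = 438
Amortized = 438 / 57 = 7.6842

7.6842


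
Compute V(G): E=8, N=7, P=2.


Formula: V(G) = E - N + 2P
V(G) = 8 - 7 + 2*2
V(G) = 1 + 4
V(G) = 5

5


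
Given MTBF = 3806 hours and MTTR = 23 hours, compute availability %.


Availability = MTBF / (MTBF + MTTR)
Availability = 3806 / (3806 + 23)
Availability = 3806 / 3829
Availability = 99.3993%

99.3993%


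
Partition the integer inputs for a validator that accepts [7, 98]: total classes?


Valid range: [7, 98]
Class 1: x < 7 — invalid
Class 2: 7 ≤ x ≤ 98 — valid
Class 3: x > 98 — invalid
Total equivalence classes: 3

3 equivalence classes


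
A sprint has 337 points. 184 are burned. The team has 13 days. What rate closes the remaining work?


Formula: Required rate = Remaining points / Days left
Remaining = 337 - 184 = 153 points
Required rate = 153 / 13 = 11.77 points/day

11.77 points/day


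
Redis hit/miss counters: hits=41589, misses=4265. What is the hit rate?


Formula: hit rate = hits / (hits + misses) * 100
hit rate = 41589 / (41589 + 4265) * 100
hit rate = 41589 / 45854 * 100
hit rate = 90.7%

90.7%


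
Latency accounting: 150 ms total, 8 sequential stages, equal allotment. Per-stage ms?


Formula: per_stage = total_budget / stages
per_stage = 150 / 8
per_stage = 18.75 ms

18.75 ms


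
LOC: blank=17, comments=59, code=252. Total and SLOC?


Total LOC = blank + comment + code
Total LOC = 17 + 59 + 252 = 328
SLOC (source only) = code = 252

Total LOC: 328, SLOC: 252


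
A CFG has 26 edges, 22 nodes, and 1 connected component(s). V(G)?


Formula: V(G) = E - N + 2P
V(G) = 26 - 22 + 2*1
V(G) = 4 + 2
V(G) = 6

6


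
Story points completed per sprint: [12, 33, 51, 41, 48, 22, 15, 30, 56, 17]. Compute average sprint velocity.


Formula: Avg velocity = Total points / Number of sprints
Points: [12, 33, 51, 41, 48, 22, 15, 30, 56, 17]
Sum = 12 + 33 + 51 + 41 + 48 + 22 + 15 + 30 + 56 + 17 = 325
Avg velocity = 325 / 10 = 32.5 points/sprint

32.5 points/sprint


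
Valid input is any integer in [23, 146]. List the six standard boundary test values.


Range: [23, 146]
Boundaries: just below min, min, min+1, max-1, max, just above max
Values: [22, 23, 24, 145, 146, 147]

[22, 23, 24, 145, 146, 147]


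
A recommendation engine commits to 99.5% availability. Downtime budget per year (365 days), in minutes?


Formula: allowed downtime = period * (100 - SLA) / 100
Period (year (365 days)) = 525600 minutes
Unavailability fraction = (100 - 99.5) / 100
Allowed downtime = 525600 * (100 - 99.5) / 100
Allowed downtime = 2628.0 minutes

2628.0 minutes


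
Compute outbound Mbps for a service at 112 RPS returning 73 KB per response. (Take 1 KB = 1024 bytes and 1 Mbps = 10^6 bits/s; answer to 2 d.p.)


Formula: Mbps = payload_bytes * RPS * 8 / 1e6
Payload per request = 73 KB = 73 * 1024 = 74752 bytes
Total bytes/sec = 74752 * 112 = 8372224
Total bits/sec = 8372224 * 8 = 66977792
Mbps = 66977792 / 1e6 = 66.98

66.98 Mbps


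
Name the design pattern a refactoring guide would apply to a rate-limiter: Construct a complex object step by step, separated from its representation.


This matches the Builder pattern

Builder


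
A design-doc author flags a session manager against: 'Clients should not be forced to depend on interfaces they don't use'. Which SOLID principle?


This describes the Interface Segregation Principle (ISP)

Interface Segregation Principle (ISP)


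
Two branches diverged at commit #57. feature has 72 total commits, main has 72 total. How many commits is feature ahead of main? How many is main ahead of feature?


Common ancestor: commit #57
feature commits after divergence: 72 - 57 = 15
main commits after divergence: 72 - 57 = 15
feature is 15 commits ahead of main
main is 15 commits ahead of feature

feature ahead: 15, main ahead: 15


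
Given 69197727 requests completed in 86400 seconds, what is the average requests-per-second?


Formula: throughput = requests / seconds
throughput = 69197727 / 86400
throughput = 800.9 requests/second

800.9 requests/second


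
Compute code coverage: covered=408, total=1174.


Coverage = covered / total * 100
Coverage = 408 / 1174 * 100
Coverage = 34.75%

34.75%


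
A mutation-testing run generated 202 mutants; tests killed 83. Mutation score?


Mutation score = killed / total * 100
Mutation score = 83 / 202 * 100
Mutation score = 41.09%

41.09%


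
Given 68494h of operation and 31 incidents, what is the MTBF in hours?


Formula: MTBF = Total operating time / Number of failures
MTBF = 68494 / 31
MTBF = 2209.48 hours

2209.48 hours


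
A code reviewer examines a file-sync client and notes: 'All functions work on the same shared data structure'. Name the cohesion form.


Reasoning: Functions share data
Type: Communicational cohesion

Communicational cohesion


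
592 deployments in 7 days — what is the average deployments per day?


Formula: deployments per day = releases / days
= 592 / 7
= 84.571 deploys/day
(equivalently, 592.0 deploys/week)

84.571 deploys/day


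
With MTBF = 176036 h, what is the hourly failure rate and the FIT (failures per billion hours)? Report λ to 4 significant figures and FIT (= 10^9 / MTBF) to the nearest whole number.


Formula: λ = 1 / MTBF; FIT = λ × 1e9 = 1e9 / MTBF
λ = 1 / 176036 ≈ 5.681e-06 failures/hour
FIT = 1e9 / 176036 ≈ 5681 failures per 1e9 hours (nearest whole number)

λ = 5.681e-06 /h, FIT = 5681


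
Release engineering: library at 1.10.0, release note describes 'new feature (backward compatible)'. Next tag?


Current: 1.10.0
Change category: 'new feature (backward compatible)' → minor bump
SemVer rule: minor bump → increment MINOR, reset PATCH to 0 (MAJOR unchanged)
New: 1.11.0

1.11.0


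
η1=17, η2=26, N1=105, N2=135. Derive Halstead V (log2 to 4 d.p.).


Formula: V = N * log2(η), where N = N1 + N2 and η = η1 + η2
η = 17 + 26 = 43
N = 105 + 135 = 240
log2(43) ≈ 5.4263
V = 240 * 5.4263 = 1302.31

1302.31


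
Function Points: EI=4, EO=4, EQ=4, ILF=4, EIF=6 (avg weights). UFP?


UFP = EI*4 + EO*5 + EQ*4 + ILF*10 + EIF*7
UFP = 4*4 + 4*5 + 4*4 + 4*10 + 6*7
UFP = 16 + 20 + 16 + 40 + 42
UFP = 134

134


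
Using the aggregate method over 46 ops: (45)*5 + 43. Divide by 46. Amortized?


Formula: Amortized cost = Total cost / Operations
Total cost = (45 * 5) + (1 * 43)
Total cost = 225 + 43 = 268
Amortized = 268 / 46 = 5.8261

5.8261


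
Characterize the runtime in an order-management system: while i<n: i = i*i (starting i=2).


Reasoning: squaring drives double-exponential growth; iterations ~ log log n
Complexity: O(log log n)

O(log log n)


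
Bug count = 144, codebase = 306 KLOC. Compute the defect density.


Defect density = defects / KLOC
Defect density = 144 / 306
Defect density = 0.471 defects/KLOC

0.471 defects/KLOC


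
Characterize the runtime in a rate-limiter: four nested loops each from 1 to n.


Reasoning: four levels of nesting
Complexity: O(n^4)

O(n^4)


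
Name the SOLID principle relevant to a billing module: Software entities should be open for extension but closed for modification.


This describes the Open/Closed Principle (OCP)

Open/Closed Principle (OCP)


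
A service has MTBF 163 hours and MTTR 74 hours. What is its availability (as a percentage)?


Availability = MTBF / (MTBF + MTTR)
Availability = 163 / (163 + 74)
Availability = 163 / 237
Availability = 68.7764%

68.7764%


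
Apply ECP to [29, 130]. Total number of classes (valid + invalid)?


Valid range: [29, 130]
Class 1: x < 29 — invalid
Class 2: 29 ≤ x ≤ 130 — valid
Class 3: x > 130 — invalid
Total equivalence classes: 3

3 equivalence classes


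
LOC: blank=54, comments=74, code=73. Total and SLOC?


Total LOC = blank + comment + code
Total LOC = 54 + 74 + 73 = 201
SLOC (source only) = code = 73

Total LOC: 201, SLOC: 73


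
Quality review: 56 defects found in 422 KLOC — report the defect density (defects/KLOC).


Defect density = defects / KLOC
Defect density = 56 / 422
Defect density = 0.133 defects/KLOC

0.133 defects/KLOC


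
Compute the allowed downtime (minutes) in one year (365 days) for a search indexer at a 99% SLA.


Formula: allowed downtime = period * (100 - SLA) / 100
Period (year (365 days)) = 525600 minutes
Unavailability fraction = (100 - 99.0) / 100
Allowed downtime = 525600 * (100 - 99.0) / 100
Allowed downtime = 5256.0 minutes

5256.0 minutes


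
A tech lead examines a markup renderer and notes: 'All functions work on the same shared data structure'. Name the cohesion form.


Reasoning: Functions share data
Type: Communicational cohesion

Communicational cohesion


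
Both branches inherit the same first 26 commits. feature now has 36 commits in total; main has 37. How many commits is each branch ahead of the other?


Common ancestor: commit #26
feature commits after divergence: 36 - 26 = 10
main commits after divergence: 37 - 26 = 11
feature is 10 commits ahead of main
main is 11 commits ahead of feature

feature ahead: 10, main ahead: 11


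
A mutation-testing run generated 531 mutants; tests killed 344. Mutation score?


Mutation score = killed / total * 100
Mutation score = 344 / 531 * 100
Mutation score = 64.78%

64.78%


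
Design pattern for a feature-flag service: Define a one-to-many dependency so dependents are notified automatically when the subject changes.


This matches the Observer pattern

Observer


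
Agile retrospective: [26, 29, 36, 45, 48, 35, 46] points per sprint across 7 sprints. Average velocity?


Formula: Avg velocity = Total points / Number of sprints
Points: [26, 29, 36, 45, 48, 35, 46]
Sum = 26 + 29 + 36 + 45 + 48 + 35 + 46 = 265
Avg velocity = 265 / 7 = 37.86 points/sprint

37.86 points/sprint


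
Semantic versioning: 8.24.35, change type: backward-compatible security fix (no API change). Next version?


Current: 8.24.35
Change category: 'backward-compatible security fix (no API change)' → patch bump
SemVer rule: patch bump → increment PATCH (MAJOR and MINOR unchanged)
New: 8.24.36

8.24.36


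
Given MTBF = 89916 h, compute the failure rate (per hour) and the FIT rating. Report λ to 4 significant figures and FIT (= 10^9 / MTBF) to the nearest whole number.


Formula: λ = 1 / MTBF; FIT = λ × 1e9 = 1e9 / MTBF
λ = 1 / 89916 ≈ 1.112e-05 failures/hour
FIT = 1e9 / 89916 ≈ 11121 failures per 1e9 hours (nearest whole number)

λ = 1.112e-05 /h, FIT = 11121


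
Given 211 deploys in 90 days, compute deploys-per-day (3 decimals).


Formula: deployments per day = releases / days
= 211 / 90
= 2.344 deploys/day
(equivalently, 16.41 deploys/week)

2.344 deploys/day


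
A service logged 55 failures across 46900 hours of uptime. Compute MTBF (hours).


Formula: MTBF = Total operating time / Number of failures
MTBF = 46900 / 55
MTBF = 852.73 hours

852.73 hours


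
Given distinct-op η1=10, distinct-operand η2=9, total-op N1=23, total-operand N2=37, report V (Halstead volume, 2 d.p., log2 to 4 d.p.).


Formula: V = N * log2(η), where N = N1 + N2 and η = η1 + η2
η = 10 + 9 = 19
N = 23 + 37 = 60
log2(19) ≈ 4.2479
V = 60 * 4.2479 = 254.87

254.87


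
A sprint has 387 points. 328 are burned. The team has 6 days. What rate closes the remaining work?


Formula: Required rate = Remaining points / Days left
Remaining = 387 - 328 = 59 points
Required rate = 59 / 6 = 9.83 points/day

9.83 points/day


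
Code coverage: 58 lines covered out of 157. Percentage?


Coverage = covered / total * 100
Coverage = 58 / 157 * 100
Coverage = 36.94%

36.94%


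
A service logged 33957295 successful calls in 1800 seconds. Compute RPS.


Formula: throughput = requests / seconds
throughput = 33957295 / 1800
throughput = 18865.16 requests/second

18865.16 requests/second


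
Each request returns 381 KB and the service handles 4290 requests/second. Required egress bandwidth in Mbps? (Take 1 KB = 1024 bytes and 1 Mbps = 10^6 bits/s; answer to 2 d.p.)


Formula: Mbps = payload_bytes * RPS * 8 / 1e6
Payload per request = 381 KB = 381 * 1024 = 390144 bytes
Total bytes/sec = 390144 * 4290 = 1673717760
Total bits/sec = 1673717760 * 8 = 13389742080
Mbps = 13389742080 / 1e6 = 13389.74

13389.74 Mbps


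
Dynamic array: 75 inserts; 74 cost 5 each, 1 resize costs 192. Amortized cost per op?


Formula: Amortized cost = Total cost / Operations
Total cost = (74 * 5) + (1 * 192)
Total cost = 370 + 192 = 562
Amortized = 562 / 75 = 7.4933

7.4933


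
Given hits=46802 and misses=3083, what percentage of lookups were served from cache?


Formula: hit rate = hits / (hits + misses) * 100
hit rate = 46802 / (46802 + 3083) * 100
hit rate = 46802 / 49885 * 100
hit rate = 93.82%

93.82%


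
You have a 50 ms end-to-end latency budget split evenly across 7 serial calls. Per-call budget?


Formula: per_stage = total_budget / stages
per_stage = 50 / 7
per_stage = 7.14 ms

7.14 ms


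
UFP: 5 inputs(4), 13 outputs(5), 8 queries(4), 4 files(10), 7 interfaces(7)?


UFP = EI*4 + EO*5 + EQ*4 + ILF*10 + EIF*7
UFP = 5*4 + 13*5 + 8*4 + 4*10 + 7*7
UFP = 20 + 65 + 32 + 40 + 49
UFP = 206

206


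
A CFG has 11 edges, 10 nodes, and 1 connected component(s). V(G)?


Formula: V(G) = E - N + 2P
V(G) = 11 - 10 + 2*1
V(G) = 1 + 2
V(G) = 3

3


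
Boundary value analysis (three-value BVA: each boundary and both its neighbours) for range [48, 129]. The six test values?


Range: [48, 129]
Boundaries: just below min, min, min+1, max-1, max, just above max
Values: [47, 48, 49, 128, 129, 130]

[47, 48, 49, 128, 129, 130]


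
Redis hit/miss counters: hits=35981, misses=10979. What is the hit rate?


Formula: hit rate = hits / (hits + misses) * 100
hit rate = 35981 / (35981 + 10979) * 100
hit rate = 35981 / 46960 * 100
hit rate = 76.62%

76.62%


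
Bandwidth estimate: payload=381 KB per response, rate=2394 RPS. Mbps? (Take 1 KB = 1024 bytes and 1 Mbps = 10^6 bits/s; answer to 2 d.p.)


Formula: Mbps = payload_bytes * RPS * 8 / 1e6
Payload per request = 381 KB = 381 * 1024 = 390144 bytes
Total bytes/sec = 390144 * 2394 = 934004736
Total bits/sec = 934004736 * 8 = 7472037888
Mbps = 7472037888 / 1e6 = 7472.04

7472.04 Mbps


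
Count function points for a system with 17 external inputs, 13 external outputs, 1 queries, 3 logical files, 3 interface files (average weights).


UFP = EI*4 + EO*5 + EQ*4 + ILF*10 + EIF*7
UFP = 17*4 + 13*5 + 1*4 + 3*10 + 3*7
UFP = 68 + 65 + 4 + 30 + 21
UFP = 188

188


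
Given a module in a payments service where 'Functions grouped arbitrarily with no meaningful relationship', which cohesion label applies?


Reasoning: Worst: random grouping
Type: Coincidental cohesion

Coincidental cohesion


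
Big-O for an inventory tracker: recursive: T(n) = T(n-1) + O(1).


Reasoning: linear recursion with constant work per frame
Complexity: O(n)

O(n)


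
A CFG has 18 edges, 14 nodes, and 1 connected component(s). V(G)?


Formula: V(G) = E - N + 2P
V(G) = 18 - 14 + 2*1
V(G) = 4 + 2
V(G) = 6

6


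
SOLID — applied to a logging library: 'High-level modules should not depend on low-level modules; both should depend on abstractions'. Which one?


This describes the Dependency Inversion Principle (DIP)

Dependency Inversion Principle (DIP)


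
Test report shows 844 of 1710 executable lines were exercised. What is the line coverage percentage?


Coverage = covered / total * 100
Coverage = 844 / 1710 * 100
Coverage = 49.36%

49.36%


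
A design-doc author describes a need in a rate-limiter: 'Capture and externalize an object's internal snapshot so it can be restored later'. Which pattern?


This matches the Memento pattern

Memento


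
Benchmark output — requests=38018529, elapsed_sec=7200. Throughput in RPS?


Formula: throughput = requests / seconds
throughput = 38018529 / 7200
throughput = 5280.35 requests/second

5280.35 requests/second


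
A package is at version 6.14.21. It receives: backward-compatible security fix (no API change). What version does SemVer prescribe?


Current: 6.14.21
Change category: 'backward-compatible security fix (no API change)' → patch bump
SemVer rule: patch bump → increment PATCH (MAJOR and MINOR unchanged)
New: 6.14.22

6.14.22


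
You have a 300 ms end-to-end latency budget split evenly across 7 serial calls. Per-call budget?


Formula: per_stage = total_budget / stages
per_stage = 300 / 7
per_stage = 42.86 ms

42.86 ms


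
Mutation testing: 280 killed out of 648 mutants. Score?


Mutation score = killed / total * 100
Mutation score = 280 / 648 * 100
Mutation score = 43.21%

43.21%


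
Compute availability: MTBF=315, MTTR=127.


Availability = MTBF / (MTBF + MTTR)
Availability = 315 / (315 + 127)
Availability = 315 / 442
Availability = 71.267%

71.267%


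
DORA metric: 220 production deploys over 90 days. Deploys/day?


Formula: deployments per day = releases / days
= 220 / 90
= 2.444 deploys/day
(equivalently, 17.11 deploys/week)

2.444 deploys/day


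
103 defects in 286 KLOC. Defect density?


Defect density = defects / KLOC
Defect density = 103 / 286
Defect density = 0.36 defects/KLOC

0.36 defects/KLOC


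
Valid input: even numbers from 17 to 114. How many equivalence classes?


Constraint: even integers in [17, 114]
Class 1: x < 17 — out-of-range invalid
Class 2: x in [17,114] but odd — wrong type invalid
Class 3: x in [17,114] and even — valid
Class 4: x > 114 — out-of-range invalid
Total equivalence classes: 4

4 equivalence classes


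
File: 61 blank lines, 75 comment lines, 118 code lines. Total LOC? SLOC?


Total LOC = blank + comment + code
Total LOC = 61 + 75 + 118 = 254
SLOC (source only) = code = 118

Total LOC: 254, SLOC: 118


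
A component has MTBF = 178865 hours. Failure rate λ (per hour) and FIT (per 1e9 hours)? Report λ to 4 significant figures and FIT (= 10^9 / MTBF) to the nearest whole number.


Formula: λ = 1 / MTBF; FIT = λ × 1e9 = 1e9 / MTBF
λ = 1 / 178865 ≈ 5.591e-06 failures/hour
FIT = 1e9 / 178865 ≈ 5591 failures per 1e9 hours (nearest whole number)

λ = 5.591e-06 /h, FIT = 5591


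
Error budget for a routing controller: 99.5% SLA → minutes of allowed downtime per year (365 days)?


Formula: allowed downtime = period * (100 - SLA) / 100
Period (year (365 days)) = 525600 minutes
Unavailability fraction = (100 - 99.5) / 100
Allowed downtime = 525600 * (100 - 99.5) / 100
Allowed downtime = 2628.0 minutes

2628.0 minutes


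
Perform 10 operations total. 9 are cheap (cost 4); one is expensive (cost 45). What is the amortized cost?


Formula: Amortized cost = Total cost / Operations
Total cost = (9 * 4) + (1 * 45)
Total cost = 36 + 45 = 81
Amortized = 81 / 10 = 8.1

8.1


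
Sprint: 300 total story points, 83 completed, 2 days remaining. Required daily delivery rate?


Formula: Required rate = Remaining points / Days left
Remaining = 300 - 83 = 217 points
Required rate = 217 / 2 = 108.5 points/day

108.5 points/day


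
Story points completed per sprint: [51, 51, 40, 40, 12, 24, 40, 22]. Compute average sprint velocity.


Formula: Avg velocity = Total points / Number of sprints
Points: [51, 51, 40, 40, 12, 24, 40, 22]
Sum = 51 + 51 + 40 + 40 + 12 + 24 + 40 + 22 = 280
Avg velocity = 280 / 8 = 35.0 points/sprint

35.0 points/sprint


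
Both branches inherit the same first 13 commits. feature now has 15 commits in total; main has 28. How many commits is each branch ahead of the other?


Common ancestor: commit #13
feature commits after divergence: 15 - 13 = 2
main commits after divergence: 28 - 13 = 15
feature is 2 commits ahead of main
main is 15 commits ahead of feature

feature ahead: 2, main ahead: 15


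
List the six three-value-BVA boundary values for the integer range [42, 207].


Range: [42, 207]
Boundaries: just below min, min, min+1, max-1, max, just above max
Values: [41, 42, 43, 206, 207, 208]

[41, 42, 43, 206, 207, 208]


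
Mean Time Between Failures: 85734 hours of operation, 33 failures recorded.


Formula: MTBF = Total operating time / Number of failures
MTBF = 85734 / 33
MTBF = 2598.0 hours

2598.0 hours


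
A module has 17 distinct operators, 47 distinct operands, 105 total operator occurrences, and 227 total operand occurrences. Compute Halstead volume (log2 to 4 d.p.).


Formula: V = N * log2(η), where N = N1 + N2 and η = η1 + η2
η = 17 + 47 = 64
N = 105 + 227 = 332
log2(64) ≈ 6.0000
V = 332 * 6.0000 = 1992.00

1992.00


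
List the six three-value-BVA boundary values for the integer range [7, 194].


Range: [7, 194]
Boundaries: just below min, min, min+1, max-1, max, just above max
Values: [6, 7, 8, 193, 194, 195]

[6, 7, 8, 193, 194, 195]


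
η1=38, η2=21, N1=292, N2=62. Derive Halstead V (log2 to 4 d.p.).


Formula: V = N * log2(η), where N = N1 + N2 and η = η1 + η2
η = 38 + 21 = 59
N = 292 + 62 = 354
log2(59) ≈ 5.8826
V = 354 * 5.8826 = 2082.44

2082.44


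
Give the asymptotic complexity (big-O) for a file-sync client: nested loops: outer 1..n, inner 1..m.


Reasoning: product of independent bounds
Complexity: O(n*m)

O(n*m)


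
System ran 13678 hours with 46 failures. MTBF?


Formula: MTBF = Total operating time / Number of failures
MTBF = 13678 / 46
MTBF = 297.35 hours

297.35 hours


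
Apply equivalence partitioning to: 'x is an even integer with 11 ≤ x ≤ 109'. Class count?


Constraint: even integers in [11, 109]
Class 1: x < 11 — out-of-range invalid
Class 2: x in [11,109] but odd — wrong type invalid
Class 3: x in [11,109] and even — valid
Class 4: x > 109 — out-of-range invalid
Total equivalence classes: 4

4 equivalence classes


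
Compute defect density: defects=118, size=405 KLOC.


Defect density = defects / KLOC
Defect density = 118 / 405
Defect density = 0.291 defects/KLOC

0.291 defects/KLOC


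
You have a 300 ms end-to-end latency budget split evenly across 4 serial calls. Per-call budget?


Formula: per_stage = total_budget / stages
per_stage = 300 / 4
per_stage = 75.0 ms

75.0 ms


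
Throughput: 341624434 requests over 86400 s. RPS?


Formula: throughput = requests / seconds
throughput = 341624434 / 86400
throughput = 3953.99 requests/second

3953.99 requests/second


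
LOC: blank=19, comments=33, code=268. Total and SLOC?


Total LOC = blank + comment + code
Total LOC = 19 + 33 + 268 = 320
SLOC (source only) = code = 268

Total LOC: 320, SLOC: 268


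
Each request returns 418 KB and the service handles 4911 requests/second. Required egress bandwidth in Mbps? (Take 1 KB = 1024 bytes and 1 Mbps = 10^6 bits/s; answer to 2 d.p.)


Formula: Mbps = payload_bytes * RPS * 8 / 1e6
Payload per request = 418 KB = 418 * 1024 = 428032 bytes
Total bytes/sec = 428032 * 4911 = 2102065152
Total bits/sec = 2102065152 * 8 = 16816521216
Mbps = 16816521216 / 1e6 = 16816.52

16816.52 Mbps


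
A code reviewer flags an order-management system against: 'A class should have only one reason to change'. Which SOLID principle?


This describes the Single Responsibility Principle (SRP)

Single Responsibility Principle (SRP)


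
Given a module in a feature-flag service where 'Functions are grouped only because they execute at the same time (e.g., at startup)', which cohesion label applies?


Reasoning: Related by timing only
Type: Temporal cohesion

Temporal cohesion


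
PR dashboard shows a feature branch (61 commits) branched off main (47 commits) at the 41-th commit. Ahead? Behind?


Common ancestor: commit #41
feature commits after divergence: 61 - 41 = 20
main commits after divergence: 47 - 41 = 6
feature is 20 commits ahead of main
main is 6 commits ahead of feature

feature ahead: 20, main ahead: 6


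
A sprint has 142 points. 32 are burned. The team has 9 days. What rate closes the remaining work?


Formula: Required rate = Remaining points / Days left
Remaining = 142 - 32 = 110 points
Required rate = 110 / 9 = 12.22 points/day

12.22 points/day


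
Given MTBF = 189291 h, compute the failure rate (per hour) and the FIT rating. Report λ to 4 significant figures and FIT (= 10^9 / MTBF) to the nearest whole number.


Formula: λ = 1 / MTBF; FIT = λ × 1e9 = 1e9 / MTBF
λ = 1 / 189291 ≈ 5.283e-06 failures/hour
FIT = 1e9 / 189291 ≈ 5283 failures per 1e9 hours (nearest whole number)

λ = 5.283e-06 /h, FIT = 5283


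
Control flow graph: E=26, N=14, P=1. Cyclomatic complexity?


Formula: V(G) = E - N + 2P
V(G) = 26 - 14 + 2*1
V(G) = 12 + 2
V(G) = 14

14


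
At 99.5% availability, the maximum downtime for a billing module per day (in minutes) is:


Formula: allowed downtime = period * (100 - SLA) / 100
Period (day) = 1440 minutes
Unavailability fraction = (100 - 99.5) / 100
Allowed downtime = 1440 * (100 - 99.5) / 100
Allowed downtime = 7.2 minutes

7.2 minutes


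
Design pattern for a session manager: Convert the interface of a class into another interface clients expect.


This matches the Adapter pattern

Adapter


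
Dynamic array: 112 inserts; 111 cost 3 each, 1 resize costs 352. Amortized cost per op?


Formula: Amortized cost = Total cost / Operations
Total cost = (111 * 3) + (1 * 352)
Total cost = 333 + 352 = 685
Amortized = 685 / 112 = 6.1161

6.1161


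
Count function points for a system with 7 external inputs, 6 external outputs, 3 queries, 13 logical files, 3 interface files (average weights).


UFP = EI*4 + EO*5 + EQ*4 + ILF*10 + EIF*7
UFP = 7*4 + 6*5 + 3*4 + 13*10 + 3*7
UFP = 28 + 30 + 12 + 130 + 21
UFP = 221

221


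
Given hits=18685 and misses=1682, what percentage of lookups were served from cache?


Formula: hit rate = hits / (hits + misses) * 100
hit rate = 18685 / (18685 + 1682) * 100
hit rate = 18685 / 20367 * 100
hit rate = 91.74%

91.74%


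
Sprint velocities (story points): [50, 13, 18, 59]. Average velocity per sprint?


Formula: Avg velocity = Total points / Number of sprints
Points: [50, 13, 18, 59]
Sum = 50 + 13 + 18 + 59 = 140
Avg velocity = 140 / 4 = 35.0 points/sprint

35.0 points/sprint


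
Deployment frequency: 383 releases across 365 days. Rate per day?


Formula: deployments per day = releases / days
= 383 / 365
= 1.049 deploys/day
(equivalently, 7.35 deploys/week)

1.049 deploys/day


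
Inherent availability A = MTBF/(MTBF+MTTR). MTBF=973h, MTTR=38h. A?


Availability = MTBF / (MTBF + MTTR)
Availability = 973 / (973 + 38)
Availability = 973 / 1011
Availability = 96.2413%

96.2413%


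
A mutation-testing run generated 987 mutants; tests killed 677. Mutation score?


Mutation score = killed / total * 100
Mutation score = 677 / 987 * 100
Mutation score = 68.59%

68.59%


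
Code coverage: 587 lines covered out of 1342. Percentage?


Coverage = covered / total * 100
Coverage = 587 / 1342 * 100
Coverage = 43.74%

43.74%


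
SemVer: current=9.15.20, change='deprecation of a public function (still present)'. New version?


Current: 9.15.20
Change category: 'deprecation of a public function (still present)' → minor bump
SemVer rule: minor bump → increment MINOR, reset PATCH to 0 (MAJOR unchanged)
New: 9.16.0

9.16.0


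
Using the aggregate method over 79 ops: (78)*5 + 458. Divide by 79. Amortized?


Formula: Amortized cost = Total cost / Operations
Total cost = (78 * 5) + (1 * 458)
Total cost = 390 + 458 = 848
Amortized = 848 / 79 = 10.7342

10.7342


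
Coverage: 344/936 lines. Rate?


Coverage = covered / total * 100
Coverage = 344 / 936 * 100
Coverage = 36.75%

36.75%


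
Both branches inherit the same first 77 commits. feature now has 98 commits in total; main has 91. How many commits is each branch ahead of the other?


Common ancestor: commit #77
feature commits after divergence: 98 - 77 = 21
main commits after divergence: 91 - 77 = 14
feature is 21 commits ahead of main
main is 14 commits ahead of feature

feature ahead: 21, main ahead: 14


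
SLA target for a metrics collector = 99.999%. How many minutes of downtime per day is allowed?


Formula: allowed downtime = period * (100 - SLA) / 100
Period (day) = 1440 minutes
Unavailability fraction = (100 - 99.999) / 100
Allowed downtime = 1440 * (100 - 99.999) / 100
Allowed downtime = 0.0144 minutes

0.0144 minutes


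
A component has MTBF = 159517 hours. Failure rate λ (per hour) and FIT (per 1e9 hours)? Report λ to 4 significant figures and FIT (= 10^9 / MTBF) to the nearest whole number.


Formula: λ = 1 / MTBF; FIT = λ × 1e9 = 1e9 / MTBF
λ = 1 / 159517 ≈ 6.269e-06 failures/hour
FIT = 1e9 / 159517 ≈ 6269 failures per 1e9 hours (nearest whole number)

λ = 6.269e-06 /h, FIT = 6269


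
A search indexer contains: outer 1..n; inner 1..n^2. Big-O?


Reasoning: n times n^2
Complexity: O(n^3)

O(n^3)


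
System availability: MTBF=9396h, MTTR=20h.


Availability = MTBF / (MTBF + MTTR)
Availability = 9396 / (9396 + 20)
Availability = 9396 / 9416
Availability = 99.7876%

99.7876%


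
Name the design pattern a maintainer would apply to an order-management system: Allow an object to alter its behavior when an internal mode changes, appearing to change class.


This matches the State pattern

State


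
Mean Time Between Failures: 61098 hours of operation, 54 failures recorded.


Formula: MTBF = Total operating time / Number of failures
MTBF = 61098 / 54
MTBF = 1131.44 hours

1131.44 hours


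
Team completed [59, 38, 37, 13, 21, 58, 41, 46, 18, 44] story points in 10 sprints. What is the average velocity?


Formula: Avg velocity = Total points / Number of sprints
Points: [59, 38, 37, 13, 21, 58, 41, 46, 18, 44]
Sum = 59 + 38 + 37 + 13 + 21 + 58 + 41 + 46 + 18 + 44 = 375
Avg velocity = 375 / 10 = 37.5 points/sprint

37.5 points/sprint


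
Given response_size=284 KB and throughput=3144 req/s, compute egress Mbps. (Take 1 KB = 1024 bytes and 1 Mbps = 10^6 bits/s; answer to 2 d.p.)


Formula: Mbps = payload_bytes * RPS * 8 / 1e6
Payload per request = 284 KB = 284 * 1024 = 290816 bytes
Total bytes/sec = 290816 * 3144 = 914325504
Total bits/sec = 914325504 * 8 = 7314604032
Mbps = 7314604032 / 1e6 = 7314.6

7314.6 Mbps


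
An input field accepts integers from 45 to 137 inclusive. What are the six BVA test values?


Range: [45, 137]
Boundaries: just below min, min, min+1, max-1, max, just above max
Values: [44, 45, 46, 136, 137, 138]

[44, 45, 46, 136, 137, 138]


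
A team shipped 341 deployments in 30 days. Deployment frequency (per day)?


Formula: deployments per day = releases / days
= 341 / 30
= 11.367 deploys/day
(equivalently, 79.57 deploys/week)

11.367 deploys/day


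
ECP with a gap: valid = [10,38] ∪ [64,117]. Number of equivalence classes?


Valid ranges: [10,38] and [64,117]
Class 1: x < 10 — invalid
Class 2: 10 ≤ x ≤ 38 — valid
Class 3: 38 < x < 64 — invalid (gap between ranges)
Class 4: 64 ≤ x ≤ 117 — valid
Class 5: x > 117 — invalid
Total equivalence classes: 5

5 equivalence classes


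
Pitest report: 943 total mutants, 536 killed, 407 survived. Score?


Mutation score = killed / total * 100
Mutation score = 536 / 943 * 100
Mutation score = 56.84%

56.84%


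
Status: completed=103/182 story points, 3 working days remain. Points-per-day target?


Formula: Required rate = Remaining points / Days left
Remaining = 182 - 103 = 79 points
Required rate = 79 / 3 = 26.33 points/day

26.33 points/day


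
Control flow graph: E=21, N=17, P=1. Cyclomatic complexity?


Formula: V(G) = E - N + 2P
V(G) = 21 - 17 + 2*1
V(G) = 4 + 2
V(G) = 6

6


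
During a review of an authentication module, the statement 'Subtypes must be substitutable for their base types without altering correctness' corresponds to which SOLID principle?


This describes the Liskov Substitution Principle (LSP)

Liskov Substitution Principle (LSP)


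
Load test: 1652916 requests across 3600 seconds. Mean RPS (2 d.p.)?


Formula: throughput = requests / seconds
throughput = 1652916 / 3600
throughput = 459.14 requests/second

459.14 requests/second


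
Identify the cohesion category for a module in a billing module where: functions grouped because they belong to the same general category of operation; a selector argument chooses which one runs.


Reasoning: Grouped by category of activity, not by data or sequence
Type: Logical cohesion

Logical cohesion


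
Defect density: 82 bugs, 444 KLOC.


Defect density = defects / KLOC
Defect density = 82 / 444
Defect density = 0.185 defects/KLOC

0.185 defects/KLOC


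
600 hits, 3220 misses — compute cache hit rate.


Formula: hit rate = hits / (hits + misses) * 100
hit rate = 600 / (600 + 3220) * 100
hit rate = 600 / 3820 * 100
hit rate = 15.71%

15.71%


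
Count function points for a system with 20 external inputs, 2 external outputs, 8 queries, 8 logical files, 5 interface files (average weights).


UFP = EI*4 + EO*5 + EQ*4 + ILF*10 + EIF*7
UFP = 20*4 + 2*5 + 8*4 + 8*10 + 5*7
UFP = 80 + 10 + 32 + 80 + 35
UFP = 237

237


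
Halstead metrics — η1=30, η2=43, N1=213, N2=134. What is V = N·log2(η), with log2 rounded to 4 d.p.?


Formula: V = N * log2(η), where N = N1 + N2 and η = η1 + η2
η = 30 + 43 = 73
N = 213 + 134 = 347
log2(73) ≈ 6.1898
V = 347 * 6.1898 = 2147.86

2147.86


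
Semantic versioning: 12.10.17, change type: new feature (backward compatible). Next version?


Current: 12.10.17
Change category: 'new feature (backward compatible)' → minor bump
SemVer rule: minor bump → increment MINOR, reset PATCH to 0 (MAJOR unchanged)
New: 12.11.0

12.11.0


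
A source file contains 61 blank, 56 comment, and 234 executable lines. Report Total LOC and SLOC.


Total LOC = blank + comment + code
Total LOC = 61 + 56 + 234 = 351
SLOC (source only) = code = 234

Total LOC: 351, SLOC: 234


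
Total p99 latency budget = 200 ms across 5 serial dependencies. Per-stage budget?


Formula: per_stage = total_budget / stages
per_stage = 200 / 5
per_stage = 40.0 ms

40.0 ms


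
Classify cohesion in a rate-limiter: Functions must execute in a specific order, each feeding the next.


Reasoning: Output of one is input to next
Type: Sequential cohesion

Sequential cohesion


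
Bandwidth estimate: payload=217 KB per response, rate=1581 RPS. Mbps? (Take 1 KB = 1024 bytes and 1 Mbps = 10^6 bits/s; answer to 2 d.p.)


Formula: Mbps = payload_bytes * RPS * 8 / 1e6
Payload per request = 217 KB = 217 * 1024 = 222208 bytes
Total bytes/sec = 222208 * 1581 = 351310848
Total bits/sec = 351310848 * 8 = 2810486784
Mbps = 2810486784 / 1e6 = 2810.49

2810.49 Mbps


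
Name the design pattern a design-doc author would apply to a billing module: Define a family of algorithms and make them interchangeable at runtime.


This matches the Strategy pattern

Strategy


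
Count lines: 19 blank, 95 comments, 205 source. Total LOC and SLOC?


Total LOC = blank + comment + code
Total LOC = 19 + 95 + 205 = 319
SLOC (source only) = code = 205

Total LOC: 319, SLOC: 205


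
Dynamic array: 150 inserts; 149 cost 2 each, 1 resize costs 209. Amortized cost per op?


Formula: Amortized cost = Total cost / Operations
Total cost = (149 * 2) + (1 * 209)
Total cost = 298 + 209 = 507
Amortized = 507 / 150 = 3.38

3.38


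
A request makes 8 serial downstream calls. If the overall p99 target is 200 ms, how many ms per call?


Formula: per_stage = total_budget / stages
per_stage = 200 / 8
per_stage = 25.0 ms

25.0 ms


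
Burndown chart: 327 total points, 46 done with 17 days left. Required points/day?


Formula: Required rate = Remaining points / Days left
Remaining = 327 - 46 = 281 points
Required rate = 281 / 17 = 16.53 points/day

16.53 points/day


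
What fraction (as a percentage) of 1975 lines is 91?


Coverage = covered / total * 100
Coverage = 91 / 1975 * 100
Coverage = 4.61%

4.61%


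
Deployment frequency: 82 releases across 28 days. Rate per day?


Formula: deployments per day = releases / days
= 82 / 28
= 2.929 deploys/day
(equivalently, 20.5 deploys/week)

2.929 deploys/day


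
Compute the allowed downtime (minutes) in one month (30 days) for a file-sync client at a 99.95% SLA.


Formula: allowed downtime = period * (100 - SLA) / 100
Period (month (30 days)) = 43200 minutes
Unavailability fraction = (100 - 99.95) / 100
Allowed downtime = 43200 * (100 - 99.95) / 100
Allowed downtime = 21.6 minutes

21.6 minutes


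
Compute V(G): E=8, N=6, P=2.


Formula: V(G) = E - N + 2P
V(G) = 8 - 6 + 2*2
V(G) = 2 + 4
V(G) = 6

6


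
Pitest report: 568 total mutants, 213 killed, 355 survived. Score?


Mutation score = killed / total * 100
Mutation score = 213 / 568 * 100
Mutation score = 37.5%

37.5%


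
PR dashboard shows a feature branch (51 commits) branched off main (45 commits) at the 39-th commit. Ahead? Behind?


Common ancestor: commit #39
feature commits after divergence: 51 - 39 = 12
main commits after divergence: 45 - 39 = 6
feature is 12 commits ahead of main
main is 6 commits ahead of feature

feature ahead: 12, main ahead: 6


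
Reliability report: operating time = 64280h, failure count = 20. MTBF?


Formula: MTBF = Total operating time / Number of failures
MTBF = 64280 / 20
MTBF = 3214.0 hours

3214.0 hours


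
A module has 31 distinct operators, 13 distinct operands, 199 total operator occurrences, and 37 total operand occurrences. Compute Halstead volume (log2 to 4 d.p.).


Formula: V = N * log2(η), where N = N1 + N2 and η = η1 + η2
η = 31 + 13 = 44
N = 199 + 37 = 236
log2(44) ≈ 5.4594
V = 236 * 5.4594 = 1288.42

1288.42


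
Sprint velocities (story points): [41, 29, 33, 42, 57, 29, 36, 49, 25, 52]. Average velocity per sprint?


Formula: Avg velocity = Total points / Number of sprints
Points: [41, 29, 33, 42, 57, 29, 36, 49, 25, 52]
Sum = 41 + 29 + 33 + 42 + 57 + 29 + 36 + 49 + 25 + 52 = 393
Avg velocity = 393 / 10 = 39.3 points/sprint

39.3 points/sprint


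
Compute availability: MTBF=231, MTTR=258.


Availability = MTBF / (MTBF + MTTR)
Availability = 231 / (231 + 258)
Availability = 231 / 489
Availability = 47.2393%

47.2393%


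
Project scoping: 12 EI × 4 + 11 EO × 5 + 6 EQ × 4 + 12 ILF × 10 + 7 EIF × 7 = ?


UFP = EI*4 + EO*5 + EQ*4 + ILF*10 + EIF*7
UFP = 12*4 + 11*5 + 6*4 + 12*10 + 7*7
UFP = 48 + 55 + 24 + 120 + 49
UFP = 296

296


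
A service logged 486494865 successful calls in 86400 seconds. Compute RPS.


Formula: throughput = requests / seconds
throughput = 486494865 / 86400
throughput = 5630.73 requests/second

5630.73 requests/second


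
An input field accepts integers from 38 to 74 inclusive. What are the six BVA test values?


Range: [38, 74]
Boundaries: just below min, min, min+1, max-1, max, just above max
Values: [37, 38, 39, 73, 74, 75]

[37, 38, 39, 73, 74, 75]


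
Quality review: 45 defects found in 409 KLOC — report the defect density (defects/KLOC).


Defect density = defects / KLOC
Defect density = 45 / 409
Defect density = 0.11 defects/KLOC

0.11 defects/KLOC


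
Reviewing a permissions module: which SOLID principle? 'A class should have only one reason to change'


This describes the Single Responsibility Principle (SRP)

Single Responsibility Principle (SRP)


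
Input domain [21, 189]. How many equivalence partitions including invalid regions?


Valid range: [21, 189]
Class 1: x < 21 — invalid
Class 2: 21 ≤ x ≤ 189 — valid
Class 3: x > 189 — invalid
Total equivalence classes: 3

3 equivalence classes


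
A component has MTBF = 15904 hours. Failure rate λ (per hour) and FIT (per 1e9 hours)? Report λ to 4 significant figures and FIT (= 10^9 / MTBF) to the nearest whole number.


Formula: λ = 1 / MTBF; FIT = λ × 1e9 = 1e9 / MTBF
λ = 1 / 15904 ≈ 6.288e-05 failures/hour
FIT = 1e9 / 15904 ≈ 62877 failures per 1e9 hours (nearest whole number)

λ = 6.288e-05 /h, FIT = 62877
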